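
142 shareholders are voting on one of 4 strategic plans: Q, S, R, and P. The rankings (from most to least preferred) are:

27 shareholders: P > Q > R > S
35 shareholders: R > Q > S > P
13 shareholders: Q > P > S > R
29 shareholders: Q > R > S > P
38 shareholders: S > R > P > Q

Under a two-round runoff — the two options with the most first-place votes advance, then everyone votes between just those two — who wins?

Round 1 first-place votes: Q 42, S 38, R 35, P 27.
Q and S advance.
Runoff: Q is preferred to S by 104 voters; S by 38.
Q wins the runoff.

Q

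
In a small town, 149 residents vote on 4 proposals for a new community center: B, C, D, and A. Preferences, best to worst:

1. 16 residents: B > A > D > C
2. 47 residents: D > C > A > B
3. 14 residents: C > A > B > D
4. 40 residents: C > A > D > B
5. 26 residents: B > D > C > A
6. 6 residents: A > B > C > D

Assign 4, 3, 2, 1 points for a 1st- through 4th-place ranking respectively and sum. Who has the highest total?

C

B: 16·4 + 47·1 + 14·2 + 40·1 + 26·4 + 6·3 = 301
C: 16·1 + 47·3 + 14·4 + 40·4 + 26·2 + 6·2 = 437
D: 16·2 + 47·4 + 14·1 + 40·2 + 26·3 + 6·1 = 398
A: 16·3 + 47·2 + 14·3 + 40·3 + 26·1 + 6·4 = 354
C has the highest Borda score (437).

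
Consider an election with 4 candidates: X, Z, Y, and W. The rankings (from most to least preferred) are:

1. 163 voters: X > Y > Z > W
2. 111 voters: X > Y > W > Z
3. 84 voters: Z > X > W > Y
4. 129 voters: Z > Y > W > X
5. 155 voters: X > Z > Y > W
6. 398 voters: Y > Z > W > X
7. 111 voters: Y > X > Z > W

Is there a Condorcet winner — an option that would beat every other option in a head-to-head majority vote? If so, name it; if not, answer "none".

Y

Y vs X: 638–513 for Y.
Y vs Z: 783–368 for Y.
Y vs W: 1067–84 for Y.
Y beats every other option head-to-head.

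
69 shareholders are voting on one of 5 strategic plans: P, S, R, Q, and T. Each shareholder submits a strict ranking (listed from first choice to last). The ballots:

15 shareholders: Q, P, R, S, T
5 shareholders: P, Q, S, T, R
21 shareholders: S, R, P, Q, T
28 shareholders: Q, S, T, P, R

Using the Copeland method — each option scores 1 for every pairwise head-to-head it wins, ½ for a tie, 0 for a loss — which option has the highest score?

Q

P: beats R and T; loses to S and Q → score 2.
S: beats P, R, and T; loses to Q → score 3.
R: beats T; loses to P, S, and Q → score 1.
Q: beats P, S, R, and T → score 4.
T: loses to P, S, R, and Q → score 0.
Q has the best pairwise record.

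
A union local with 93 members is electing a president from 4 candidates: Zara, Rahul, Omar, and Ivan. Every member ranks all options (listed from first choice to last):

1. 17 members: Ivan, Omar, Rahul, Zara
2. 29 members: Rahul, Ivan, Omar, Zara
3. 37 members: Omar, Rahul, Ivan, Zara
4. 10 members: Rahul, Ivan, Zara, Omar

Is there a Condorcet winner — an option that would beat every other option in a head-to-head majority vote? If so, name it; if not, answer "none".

Checking pairwise contests:
Rahul beats Zara 93–0.
Omar beats Rahul 54–39.
Ivan beats Omar 56–37.
Rahul beats Ivan 76–17.
Every option loses at least one head-to-head, so there is no Condorcet winner.

none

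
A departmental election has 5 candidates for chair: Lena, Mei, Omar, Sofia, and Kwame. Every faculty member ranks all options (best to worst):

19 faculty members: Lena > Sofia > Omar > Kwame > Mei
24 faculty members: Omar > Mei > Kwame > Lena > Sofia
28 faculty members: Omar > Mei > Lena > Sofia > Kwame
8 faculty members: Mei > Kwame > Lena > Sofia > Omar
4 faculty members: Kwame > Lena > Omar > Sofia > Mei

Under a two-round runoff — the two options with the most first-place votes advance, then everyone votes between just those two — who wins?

Omar

Round 1 first-place votes: Lena 19, Mei 8, Omar 52, Sofia 0, Kwame 4.
Omar and Lena advance.
Runoff: Omar is preferred to Lena by 52 voters; Lena by 31.
Omar wins the runoff.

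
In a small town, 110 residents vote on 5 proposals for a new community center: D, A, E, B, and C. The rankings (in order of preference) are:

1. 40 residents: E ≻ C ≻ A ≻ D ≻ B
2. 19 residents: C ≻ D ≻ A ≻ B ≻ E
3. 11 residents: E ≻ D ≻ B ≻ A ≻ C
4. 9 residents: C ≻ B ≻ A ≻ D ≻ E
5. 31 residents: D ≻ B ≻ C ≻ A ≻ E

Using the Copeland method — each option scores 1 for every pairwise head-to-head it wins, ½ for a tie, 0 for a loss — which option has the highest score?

C

D: beats A, E, and B; loses to C → score 3.
A: beats E and B; loses to D and C → score 2.
E: loses to D, A, B, and C → score 0.
B: beats E; loses to D, A, and C → score 1.
C: beats D, A, E, and B → score 4.
C has the best pairwise record.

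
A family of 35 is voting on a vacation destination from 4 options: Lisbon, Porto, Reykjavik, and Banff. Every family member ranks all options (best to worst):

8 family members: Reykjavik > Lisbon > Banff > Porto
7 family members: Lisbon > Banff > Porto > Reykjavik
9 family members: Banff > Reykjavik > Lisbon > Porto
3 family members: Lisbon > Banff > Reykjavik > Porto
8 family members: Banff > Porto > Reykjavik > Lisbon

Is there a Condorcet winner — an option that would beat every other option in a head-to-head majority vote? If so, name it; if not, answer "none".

Checking pairwise contests:
Reykjavik beats Lisbon 25–10.
Lisbon beats Porto 27–8.
Banff beats Reykjavik 27–8.
Lisbon beats Banff 18–17.
Every option loses at least one head-to-head, so there is no Condorcet winner.

none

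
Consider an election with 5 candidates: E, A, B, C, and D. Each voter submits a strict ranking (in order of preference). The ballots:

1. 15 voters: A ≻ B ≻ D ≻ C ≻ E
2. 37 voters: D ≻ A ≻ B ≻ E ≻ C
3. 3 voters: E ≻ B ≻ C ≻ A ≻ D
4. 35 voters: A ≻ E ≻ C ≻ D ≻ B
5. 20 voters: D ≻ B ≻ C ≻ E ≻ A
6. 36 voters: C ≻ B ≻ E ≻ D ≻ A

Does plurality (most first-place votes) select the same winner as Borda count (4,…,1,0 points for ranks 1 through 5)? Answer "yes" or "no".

Plurality — first-place votes: E 3, A 50, B 0, C 36, D 57. Winner: D.
Borda — scores: E 246, A 314, B 296, C 275, D 329. Winner: D.
The two methods agree.

yes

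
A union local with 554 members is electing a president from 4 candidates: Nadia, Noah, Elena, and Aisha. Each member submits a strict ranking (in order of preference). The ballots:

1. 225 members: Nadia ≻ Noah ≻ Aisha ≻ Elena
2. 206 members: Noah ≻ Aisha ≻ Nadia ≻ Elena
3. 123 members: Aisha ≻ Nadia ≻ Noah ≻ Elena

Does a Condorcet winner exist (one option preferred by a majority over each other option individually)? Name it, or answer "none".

none

Checking pairwise contests:
Aisha beats Nadia 329–225.
Nadia beats Noah 348–206.
Nadia beats Elena 554–0.
Noah beats Aisha 431–123.
Every option loses at least one head-to-head, so there is no Condorcet winner.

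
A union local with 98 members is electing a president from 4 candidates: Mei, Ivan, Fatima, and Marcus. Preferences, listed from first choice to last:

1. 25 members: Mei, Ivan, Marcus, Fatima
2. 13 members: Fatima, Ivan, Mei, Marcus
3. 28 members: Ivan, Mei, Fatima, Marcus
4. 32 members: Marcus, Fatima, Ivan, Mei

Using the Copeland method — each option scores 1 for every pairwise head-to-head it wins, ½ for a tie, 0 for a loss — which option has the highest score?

Ivan

Mei: beats Fatima and Marcus; loses to Ivan → score 2.
Ivan: beats Mei, Fatima, and Marcus → score 3.
Fatima: loses to Mei, Ivan, and Marcus → score 0.
Marcus: beats Fatima; loses to Mei and Ivan → score 1.
Ivan has the best pairwise record.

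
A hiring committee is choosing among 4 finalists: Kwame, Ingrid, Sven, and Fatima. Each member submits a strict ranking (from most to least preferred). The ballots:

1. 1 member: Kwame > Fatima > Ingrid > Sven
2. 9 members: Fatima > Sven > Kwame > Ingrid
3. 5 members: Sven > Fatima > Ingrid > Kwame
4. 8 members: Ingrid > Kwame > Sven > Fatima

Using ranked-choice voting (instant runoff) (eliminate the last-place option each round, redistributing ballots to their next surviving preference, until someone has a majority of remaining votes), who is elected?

Fatima

Round 1: Kwame 1, Ingrid 8, Sven 5, Fatima 9. Eliminate Kwame.
Round 2: Ingrid 8, Sven 5, Fatima 10. Eliminate Sven.
Round 3: Ingrid 8, Fatima 15. Fatima has a majority.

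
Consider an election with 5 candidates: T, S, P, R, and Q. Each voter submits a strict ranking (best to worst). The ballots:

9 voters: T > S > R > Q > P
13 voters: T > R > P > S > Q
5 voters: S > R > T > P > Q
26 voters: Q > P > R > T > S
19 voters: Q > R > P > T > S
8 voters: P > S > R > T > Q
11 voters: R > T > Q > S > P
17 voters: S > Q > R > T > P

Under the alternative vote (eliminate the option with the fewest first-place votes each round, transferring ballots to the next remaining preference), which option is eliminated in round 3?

Round 1: T 22, S 22, P 8, R 11, Q 45. Eliminate P.
Round 2: T 22, S 30, R 11, Q 45. Eliminate R.
Round 3: T 33, S 30, Q 45. Eliminate S.

S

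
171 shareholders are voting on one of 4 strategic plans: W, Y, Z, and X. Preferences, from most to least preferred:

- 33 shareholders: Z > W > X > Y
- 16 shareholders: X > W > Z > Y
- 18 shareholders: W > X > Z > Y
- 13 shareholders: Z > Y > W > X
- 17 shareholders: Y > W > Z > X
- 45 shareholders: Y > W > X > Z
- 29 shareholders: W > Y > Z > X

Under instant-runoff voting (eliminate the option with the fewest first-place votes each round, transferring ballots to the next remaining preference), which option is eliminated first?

X

Round 1: W 47, Y 62, Z 46, X 16. Eliminate X.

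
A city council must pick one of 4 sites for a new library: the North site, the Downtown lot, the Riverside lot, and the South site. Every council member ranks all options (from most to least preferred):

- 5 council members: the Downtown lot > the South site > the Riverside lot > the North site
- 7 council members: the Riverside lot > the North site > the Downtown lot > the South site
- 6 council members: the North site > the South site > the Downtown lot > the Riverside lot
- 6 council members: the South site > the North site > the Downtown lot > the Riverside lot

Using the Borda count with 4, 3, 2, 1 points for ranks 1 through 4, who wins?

the North site

the North site: 5·1 + 7·3 + 6·4 + 6·3 = 68
the Downtown lot: 5·4 + 7·2 + 6·2 + 6·2 = 58
the Riverside lot: 5·2 + 7·4 + 6·1 + 6·1 = 50
the South site: 5·3 + 7·1 + 6·3 + 6·4 = 64
the North site has the highest Borda score (68).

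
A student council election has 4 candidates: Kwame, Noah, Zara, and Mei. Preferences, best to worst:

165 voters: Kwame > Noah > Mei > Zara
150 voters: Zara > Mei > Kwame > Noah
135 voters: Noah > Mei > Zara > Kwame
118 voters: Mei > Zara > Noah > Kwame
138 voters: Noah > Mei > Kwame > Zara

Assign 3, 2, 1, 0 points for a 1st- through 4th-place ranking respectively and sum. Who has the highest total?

Mei

Kwame: 165·3 + 150·1 + 135·0 + 118·0 + 138·1 = 783
Noah: 165·2 + 150·0 + 135·3 + 118·1 + 138·3 = 1267
Zara: 165·0 + 150·3 + 135·1 + 118·2 + 138·0 = 821
Mei: 165·1 + 150·2 + 135·2 + 118·3 + 138·2 = 1365
Mei has the highest Borda score (1365).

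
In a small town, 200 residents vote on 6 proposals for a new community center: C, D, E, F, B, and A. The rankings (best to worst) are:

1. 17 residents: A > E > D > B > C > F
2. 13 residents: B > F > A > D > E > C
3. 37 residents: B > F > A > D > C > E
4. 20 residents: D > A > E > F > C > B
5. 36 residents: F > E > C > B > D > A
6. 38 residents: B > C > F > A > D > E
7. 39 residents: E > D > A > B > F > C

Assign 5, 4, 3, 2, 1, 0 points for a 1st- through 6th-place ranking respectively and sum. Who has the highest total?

C: 17·1 + 13·0 + 37·1 + 20·1 + 36·3 + 38·4 + 39·0 = 334
D: 17·3 + 13·2 + 37·2 + 20·5 + 36·1 + 38·1 + 39·4 = 481
E: 17·4 + 13·1 + 37·0 + 20·3 + 36·4 + 38·0 + 39·5 = 480
F: 17·0 + 13·4 + 37·4 + 20·2 + 36·5 + 38·3 + 39·1 = 573
B: 17·2 + 13·5 + 37·5 + 20·0 + 36·2 + 38·5 + 39·2 = 624
A: 17·5 + 13·3 + 37·3 + 20·4 + 36·0 + 38·2 + 39·3 = 508
B has the highest Borda score (624).

B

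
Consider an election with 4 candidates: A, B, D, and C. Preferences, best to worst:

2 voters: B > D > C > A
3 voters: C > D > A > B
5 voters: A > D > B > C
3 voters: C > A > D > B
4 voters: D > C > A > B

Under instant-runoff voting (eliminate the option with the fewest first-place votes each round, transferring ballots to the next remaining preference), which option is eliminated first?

B

Round 1: A 5, B 2, D 4, C 6. Eliminate B.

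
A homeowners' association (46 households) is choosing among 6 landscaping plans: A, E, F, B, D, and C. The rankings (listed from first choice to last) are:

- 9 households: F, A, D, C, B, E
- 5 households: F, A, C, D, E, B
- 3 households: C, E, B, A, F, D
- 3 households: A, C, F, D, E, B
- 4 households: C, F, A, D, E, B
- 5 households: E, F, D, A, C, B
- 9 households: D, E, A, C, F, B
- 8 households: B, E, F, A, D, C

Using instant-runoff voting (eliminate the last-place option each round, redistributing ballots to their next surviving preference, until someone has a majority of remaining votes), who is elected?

Round 1: A 3, E 5, F 14, B 8, D 9, C 7. Eliminate A.
Round 2: E 5, F 14, B 8, D 9, C 10. Eliminate E.
Round 3: F 19, B 8, D 9, C 10. Eliminate B.
Round 4: F 27, D 9, C 10. F has a majority.

F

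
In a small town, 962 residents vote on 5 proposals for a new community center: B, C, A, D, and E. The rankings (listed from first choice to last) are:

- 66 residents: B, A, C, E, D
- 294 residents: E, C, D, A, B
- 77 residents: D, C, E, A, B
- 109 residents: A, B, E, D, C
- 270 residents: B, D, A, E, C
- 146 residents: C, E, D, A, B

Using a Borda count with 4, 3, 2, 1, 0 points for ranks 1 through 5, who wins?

E

B: 66·4 + 294·0 + 77·0 + 109·3 + 270·4 + 146·0 = 1671
C: 66·2 + 294·3 + 77·3 + 109·0 + 270·0 + 146·4 = 1829
A: 66·3 + 294·1 + 77·1 + 109·4 + 270·2 + 146·1 = 1691
D: 66·0 + 294·2 + 77·4 + 109·1 + 270·3 + 146·2 = 2107
E: 66·1 + 294·4 + 77·2 + 109·2 + 270·1 + 146·3 = 2322
E has the highest Borda score (2322).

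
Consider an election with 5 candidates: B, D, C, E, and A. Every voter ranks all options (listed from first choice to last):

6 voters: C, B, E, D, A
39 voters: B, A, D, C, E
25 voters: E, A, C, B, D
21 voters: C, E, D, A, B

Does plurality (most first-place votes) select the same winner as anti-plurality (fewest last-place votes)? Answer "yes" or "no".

no

Plurality — first-place votes: B 39, D 0, C 27, E 25, A 0. Winner: B.
Anti-plurality — last-place votes: B 21, D 25, C 0, E 39, A 6. Winner: C.
The two methods disagree.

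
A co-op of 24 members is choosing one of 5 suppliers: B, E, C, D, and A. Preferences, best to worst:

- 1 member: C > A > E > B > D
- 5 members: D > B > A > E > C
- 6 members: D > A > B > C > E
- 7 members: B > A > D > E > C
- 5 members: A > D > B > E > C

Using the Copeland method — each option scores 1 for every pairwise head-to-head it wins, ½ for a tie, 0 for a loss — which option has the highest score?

A

B: beats E and C; ties A; loses to D → score 2.5.
E: beats C; loses to B, D, and A → score 1.
C: loses to B, E, D, and A → score 0.
D: beats B, E, and C; loses to A → score 3.
A: beats E, C, and D; ties B → score 3.5.
A has the best pairwise record.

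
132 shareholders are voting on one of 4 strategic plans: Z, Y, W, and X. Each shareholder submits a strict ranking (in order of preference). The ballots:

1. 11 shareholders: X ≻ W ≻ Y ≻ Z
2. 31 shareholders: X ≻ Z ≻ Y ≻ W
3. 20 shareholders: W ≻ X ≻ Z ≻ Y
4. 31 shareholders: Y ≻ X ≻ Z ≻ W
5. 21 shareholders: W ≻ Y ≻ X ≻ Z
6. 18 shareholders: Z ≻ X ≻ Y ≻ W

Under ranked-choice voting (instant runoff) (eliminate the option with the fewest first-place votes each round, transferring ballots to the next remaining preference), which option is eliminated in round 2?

Y

Round 1: Z 18, Y 31, W 41, X 42. Eliminate Z.
Round 2: Y 31, W 41, X 60. Eliminate Y.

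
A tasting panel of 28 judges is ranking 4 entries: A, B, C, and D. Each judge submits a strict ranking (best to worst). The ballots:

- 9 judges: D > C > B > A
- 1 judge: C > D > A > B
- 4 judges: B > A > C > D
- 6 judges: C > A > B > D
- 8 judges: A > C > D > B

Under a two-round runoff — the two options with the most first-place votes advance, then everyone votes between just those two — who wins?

A

Round 1 first-place votes: A 8, B 4, C 7, D 9.
D and A advance.
Runoff: D is preferred to A by 10 voters; A by 18.
A wins the runoff.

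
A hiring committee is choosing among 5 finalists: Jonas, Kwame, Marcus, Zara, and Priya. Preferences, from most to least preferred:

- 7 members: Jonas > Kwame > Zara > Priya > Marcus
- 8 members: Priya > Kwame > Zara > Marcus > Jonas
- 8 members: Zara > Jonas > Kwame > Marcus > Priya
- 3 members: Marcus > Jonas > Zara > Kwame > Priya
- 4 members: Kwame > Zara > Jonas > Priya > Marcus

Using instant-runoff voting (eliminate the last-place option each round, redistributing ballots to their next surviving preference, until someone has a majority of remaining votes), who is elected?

Zara

Round 1: Jonas 7, Kwame 4, Marcus 3, Zara 8, Priya 8. Eliminate Marcus.
Round 2: Jonas 10, Kwame 4, Zara 8, Priya 8. Eliminate Kwame.
Round 3: Jonas 10, Zara 12, Priya 8. Eliminate Priya.
Round 4: Jonas 10, Zara 20. Zara has a majority.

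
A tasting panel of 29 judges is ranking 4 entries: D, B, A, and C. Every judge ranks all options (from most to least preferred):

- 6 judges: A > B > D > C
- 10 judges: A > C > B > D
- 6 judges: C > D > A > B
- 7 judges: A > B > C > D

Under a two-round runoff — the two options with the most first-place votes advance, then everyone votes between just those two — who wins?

Round 1 first-place votes: D 0, B 0, A 23, C 6.
A and C advance.
Runoff: A is preferred to C by 23 voters; C by 6.
A wins the runoff.

A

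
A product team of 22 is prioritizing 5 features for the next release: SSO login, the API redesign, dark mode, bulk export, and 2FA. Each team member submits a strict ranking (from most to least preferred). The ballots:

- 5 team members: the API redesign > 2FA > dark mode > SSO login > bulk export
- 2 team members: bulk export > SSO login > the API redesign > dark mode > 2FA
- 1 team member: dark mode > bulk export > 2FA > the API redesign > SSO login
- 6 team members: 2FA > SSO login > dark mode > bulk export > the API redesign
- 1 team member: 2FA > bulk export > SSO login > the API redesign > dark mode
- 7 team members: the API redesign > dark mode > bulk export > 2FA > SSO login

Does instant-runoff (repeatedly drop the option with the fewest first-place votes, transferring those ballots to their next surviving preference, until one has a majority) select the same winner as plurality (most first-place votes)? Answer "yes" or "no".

Instant-runoff — R1 SSO login 0, the API redesign 12, dark mode 1, bulk export 2, 2FA 7 (the API redesign winner). Winner: the API redesign.
Plurality — first-place votes: SSO login 0, the API redesign 12, dark mode 1, bulk export 2, 2FA 7. Winner: the API redesign.
The two methods agree.

yes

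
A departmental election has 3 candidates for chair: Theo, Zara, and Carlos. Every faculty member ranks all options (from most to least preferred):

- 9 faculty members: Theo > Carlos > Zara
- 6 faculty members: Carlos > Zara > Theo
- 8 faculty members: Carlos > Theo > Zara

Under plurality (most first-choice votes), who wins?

First-place votes: Theo 9, Zara 0, Carlos 14.
Carlos has the most first-place votes.

Carlos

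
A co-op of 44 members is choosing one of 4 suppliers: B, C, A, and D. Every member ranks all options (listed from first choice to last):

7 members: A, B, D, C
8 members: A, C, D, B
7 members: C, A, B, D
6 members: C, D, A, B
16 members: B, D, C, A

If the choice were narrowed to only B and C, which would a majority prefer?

Voters preferring B to C: 23; preferring C to B: 21.
B wins the head-to-head.

B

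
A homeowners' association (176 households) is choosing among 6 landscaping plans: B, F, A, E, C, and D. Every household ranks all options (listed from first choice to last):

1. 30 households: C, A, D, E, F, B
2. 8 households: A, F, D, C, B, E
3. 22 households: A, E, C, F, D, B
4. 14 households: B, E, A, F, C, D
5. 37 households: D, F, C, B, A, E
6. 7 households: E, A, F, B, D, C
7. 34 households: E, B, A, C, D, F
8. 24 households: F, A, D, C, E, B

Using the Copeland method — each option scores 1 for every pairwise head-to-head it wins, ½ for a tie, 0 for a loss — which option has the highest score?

B: loses to F, A, E, C, and D → score 0.
F: beats B and C; loses to A, E, and D → score 2.
A: beats B, F, E, C, and D → score 5.
E: beats B and F; loses to A, C, and D → score 2.
C: beats B, E, and D; loses to F and A → score 3.
D: beats B, F, and E; loses to A and C → score 3.
A has the best pairwise record.

A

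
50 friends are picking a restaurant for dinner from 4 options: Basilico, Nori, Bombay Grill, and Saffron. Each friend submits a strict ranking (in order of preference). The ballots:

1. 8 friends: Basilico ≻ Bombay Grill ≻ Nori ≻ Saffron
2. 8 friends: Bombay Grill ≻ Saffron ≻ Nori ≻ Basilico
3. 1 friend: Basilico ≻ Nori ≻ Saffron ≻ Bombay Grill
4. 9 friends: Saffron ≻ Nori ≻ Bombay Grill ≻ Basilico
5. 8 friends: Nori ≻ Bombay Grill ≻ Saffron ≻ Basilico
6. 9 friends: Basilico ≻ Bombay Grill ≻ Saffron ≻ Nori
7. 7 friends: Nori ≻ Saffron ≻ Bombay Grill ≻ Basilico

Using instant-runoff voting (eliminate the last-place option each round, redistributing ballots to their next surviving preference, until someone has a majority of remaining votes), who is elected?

Round 1: Basilico 18, Nori 15, Bombay Grill 8, Saffron 9. Eliminate Bombay Grill.
Round 2: Basilico 18, Nori 15, Saffron 17. Eliminate Nori.
Round 3: Basilico 18, Saffron 32. Saffron has a majority.

Saffron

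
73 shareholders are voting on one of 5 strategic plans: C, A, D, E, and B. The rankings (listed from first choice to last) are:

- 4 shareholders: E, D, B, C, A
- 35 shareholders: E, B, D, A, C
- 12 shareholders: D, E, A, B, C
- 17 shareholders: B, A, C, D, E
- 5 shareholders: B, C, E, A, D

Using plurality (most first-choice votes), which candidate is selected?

E

First-place votes: C 0, A 0, D 12, E 39, B 22.
E has the most first-place votes.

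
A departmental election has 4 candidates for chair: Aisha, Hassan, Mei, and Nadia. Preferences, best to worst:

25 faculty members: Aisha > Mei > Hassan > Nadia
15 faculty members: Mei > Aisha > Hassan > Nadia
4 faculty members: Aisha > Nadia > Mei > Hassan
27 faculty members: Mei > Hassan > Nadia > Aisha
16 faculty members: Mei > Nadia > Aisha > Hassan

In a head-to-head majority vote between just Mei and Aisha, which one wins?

Mei

Voters preferring Mei to Aisha: 58; preferring Aisha to Mei: 29.
Mei wins the head-to-head.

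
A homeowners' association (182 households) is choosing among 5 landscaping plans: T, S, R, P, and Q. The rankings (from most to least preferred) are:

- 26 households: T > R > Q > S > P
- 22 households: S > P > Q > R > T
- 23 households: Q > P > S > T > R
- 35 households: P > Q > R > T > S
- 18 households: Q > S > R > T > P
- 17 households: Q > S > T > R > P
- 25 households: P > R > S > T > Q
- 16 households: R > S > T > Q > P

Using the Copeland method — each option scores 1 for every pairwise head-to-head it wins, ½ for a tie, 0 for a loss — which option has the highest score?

Q

T: loses to S, R, P, and Q → score 0.
S: beats T and P; loses to R and Q → score 2.
R: beats T and S; loses to P and Q → score 2.
P: beats T and R; loses to S and Q → score 2.
Q: beats T, S, R, and P → score 4.
Q has the best pairwise record.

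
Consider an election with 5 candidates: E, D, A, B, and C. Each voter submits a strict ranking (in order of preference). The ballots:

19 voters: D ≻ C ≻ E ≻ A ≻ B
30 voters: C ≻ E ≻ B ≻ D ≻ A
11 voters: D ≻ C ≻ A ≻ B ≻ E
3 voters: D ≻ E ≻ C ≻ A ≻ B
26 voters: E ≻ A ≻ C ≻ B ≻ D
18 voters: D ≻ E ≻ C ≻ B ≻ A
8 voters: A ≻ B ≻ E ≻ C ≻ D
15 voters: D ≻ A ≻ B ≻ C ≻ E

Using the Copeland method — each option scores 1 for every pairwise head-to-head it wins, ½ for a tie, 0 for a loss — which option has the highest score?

E: beats A and B; loses to D and C → score 2.
D: beats E, A, B, and C → score 4.
A: beats B; loses to E, D, and C → score 1.
B: loses to E, D, A, and C → score 0.
C: beats E, A, and B; loses to D → score 3.
D has the best pairwise record.

D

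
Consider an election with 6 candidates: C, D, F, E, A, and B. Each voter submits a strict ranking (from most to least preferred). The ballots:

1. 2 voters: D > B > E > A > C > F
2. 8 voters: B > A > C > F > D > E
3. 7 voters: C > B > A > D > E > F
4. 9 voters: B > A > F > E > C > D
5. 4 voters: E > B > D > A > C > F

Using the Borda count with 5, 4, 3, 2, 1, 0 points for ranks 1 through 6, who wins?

C: 2·1 + 8·3 + 7·5 + 9·1 + 4·1 = 74
D: 2·5 + 8·1 + 7·2 + 9·0 + 4·3 = 44
F: 2·0 + 8·2 + 7·0 + 9·3 + 4·0 = 43
E: 2·3 + 8·0 + 7·1 + 9·2 + 4·5 = 51
A: 2·2 + 8·4 + 7·3 + 9·4 + 4·2 = 101
B: 2·4 + 8·5 + 7·4 + 9·5 + 4·4 = 137
B has the highest Borda score (137).

B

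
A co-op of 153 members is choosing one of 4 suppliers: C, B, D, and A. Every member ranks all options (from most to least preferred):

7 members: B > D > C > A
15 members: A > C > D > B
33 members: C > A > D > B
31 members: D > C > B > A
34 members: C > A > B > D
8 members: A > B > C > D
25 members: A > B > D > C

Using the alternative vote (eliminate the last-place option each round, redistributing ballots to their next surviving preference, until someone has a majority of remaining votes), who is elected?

Round 1: C 67, B 7, D 31, A 48. Eliminate B.
Round 2: C 67, D 38, A 48. Eliminate D.
Round 3: C 105, A 48. C has a majority.

C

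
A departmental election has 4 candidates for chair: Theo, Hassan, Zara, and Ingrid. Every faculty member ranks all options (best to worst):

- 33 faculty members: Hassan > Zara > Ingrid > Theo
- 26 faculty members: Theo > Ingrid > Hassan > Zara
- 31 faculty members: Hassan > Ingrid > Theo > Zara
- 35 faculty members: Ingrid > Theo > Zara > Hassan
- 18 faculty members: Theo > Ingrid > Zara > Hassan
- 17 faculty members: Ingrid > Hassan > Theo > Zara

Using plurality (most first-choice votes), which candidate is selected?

Hassan

First-place votes: Theo 44, Hassan 64, Zara 0, Ingrid 52.
Hassan has the most first-place votes.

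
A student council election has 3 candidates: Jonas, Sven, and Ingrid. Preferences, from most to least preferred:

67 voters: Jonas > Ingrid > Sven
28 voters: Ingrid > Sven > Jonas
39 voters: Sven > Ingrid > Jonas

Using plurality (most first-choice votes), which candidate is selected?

First-place votes: Jonas 67, Sven 39, Ingrid 28.
Jonas has the most first-place votes.

Jonas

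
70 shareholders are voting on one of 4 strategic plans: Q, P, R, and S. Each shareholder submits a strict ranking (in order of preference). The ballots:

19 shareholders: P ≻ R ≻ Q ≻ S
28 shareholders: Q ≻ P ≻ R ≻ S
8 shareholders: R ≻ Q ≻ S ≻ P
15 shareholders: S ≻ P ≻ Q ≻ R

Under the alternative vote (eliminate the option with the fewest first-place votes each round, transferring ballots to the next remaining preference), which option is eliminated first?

Round 1: Q 28, P 19, R 8, S 15. Eliminate R.

R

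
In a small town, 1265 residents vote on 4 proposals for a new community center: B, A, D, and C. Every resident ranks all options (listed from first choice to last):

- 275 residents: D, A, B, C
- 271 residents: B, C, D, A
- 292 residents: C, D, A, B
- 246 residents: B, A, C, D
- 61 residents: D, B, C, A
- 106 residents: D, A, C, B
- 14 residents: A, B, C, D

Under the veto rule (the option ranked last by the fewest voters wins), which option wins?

D

Last-place votes: B 398, A 332, D 260, C 275.
D is ranked last by the fewest voters, so D wins.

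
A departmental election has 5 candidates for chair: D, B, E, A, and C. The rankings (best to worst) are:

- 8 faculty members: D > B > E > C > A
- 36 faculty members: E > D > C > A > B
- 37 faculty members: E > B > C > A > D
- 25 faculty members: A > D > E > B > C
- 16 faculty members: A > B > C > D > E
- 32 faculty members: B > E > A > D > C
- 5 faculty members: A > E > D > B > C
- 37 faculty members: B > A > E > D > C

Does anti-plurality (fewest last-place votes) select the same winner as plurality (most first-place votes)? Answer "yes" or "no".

Anti-plurality — last-place votes: D 37, B 36, E 16, A 8, C 99. Winner: A.
Plurality — first-place votes: D 8, B 69, E 73, A 46, C 0. Winner: E.
The two methods disagree.

no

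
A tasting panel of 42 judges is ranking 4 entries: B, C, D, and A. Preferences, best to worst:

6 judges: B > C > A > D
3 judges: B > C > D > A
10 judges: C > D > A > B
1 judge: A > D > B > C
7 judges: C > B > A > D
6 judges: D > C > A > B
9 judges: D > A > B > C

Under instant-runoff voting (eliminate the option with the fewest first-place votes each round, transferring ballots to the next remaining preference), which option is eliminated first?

A

Round 1: B 9, C 17, D 15, A 1. Eliminate A.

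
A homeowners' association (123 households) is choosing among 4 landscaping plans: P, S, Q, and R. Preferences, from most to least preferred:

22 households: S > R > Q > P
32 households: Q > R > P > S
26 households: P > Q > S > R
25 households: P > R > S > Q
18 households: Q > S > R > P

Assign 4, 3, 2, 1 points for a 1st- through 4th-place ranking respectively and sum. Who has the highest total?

Q

P: 22·1 + 32·2 + 26·4 + 25·4 + 18·1 = 308
S: 22·4 + 32·1 + 26·2 + 25·2 + 18·3 = 276
Q: 22·2 + 32·4 + 26·3 + 25·1 + 18·4 = 347
R: 22·3 + 32·3 + 26·1 + 25·3 + 18·2 = 299
Q has the highest Borda score (347).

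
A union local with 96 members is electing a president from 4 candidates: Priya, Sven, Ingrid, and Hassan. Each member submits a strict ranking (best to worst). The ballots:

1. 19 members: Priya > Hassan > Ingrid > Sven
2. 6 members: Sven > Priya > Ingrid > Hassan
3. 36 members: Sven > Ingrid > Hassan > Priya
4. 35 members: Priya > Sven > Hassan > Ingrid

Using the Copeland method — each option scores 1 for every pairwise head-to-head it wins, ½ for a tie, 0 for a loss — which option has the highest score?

Priya: beats Sven, Ingrid, and Hassan → score 3.
Sven: beats Ingrid and Hassan; loses to Priya → score 2.
Ingrid: loses to Priya, Sven, and Hassan → score 0.
Hassan: beats Ingrid; loses to Priya and Sven → score 1.
Priya has the best pairwise record.

Priya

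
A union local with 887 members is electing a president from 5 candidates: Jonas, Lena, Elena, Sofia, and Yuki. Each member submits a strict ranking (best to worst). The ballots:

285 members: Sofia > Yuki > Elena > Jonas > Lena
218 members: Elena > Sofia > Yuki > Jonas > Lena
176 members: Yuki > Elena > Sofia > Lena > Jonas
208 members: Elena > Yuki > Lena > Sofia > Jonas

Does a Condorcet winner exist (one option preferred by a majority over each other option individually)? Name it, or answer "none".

Checking pairwise contests:
Elena beats Jonas 887–0.
Jonas beats Lena 503–384.
Yuki beats Elena 461–426.
Elena beats Sofia 602–285.
Sofia beats Yuki 503–384.
Every option loses at least one head-to-head, so there is no Condorcet winner.

none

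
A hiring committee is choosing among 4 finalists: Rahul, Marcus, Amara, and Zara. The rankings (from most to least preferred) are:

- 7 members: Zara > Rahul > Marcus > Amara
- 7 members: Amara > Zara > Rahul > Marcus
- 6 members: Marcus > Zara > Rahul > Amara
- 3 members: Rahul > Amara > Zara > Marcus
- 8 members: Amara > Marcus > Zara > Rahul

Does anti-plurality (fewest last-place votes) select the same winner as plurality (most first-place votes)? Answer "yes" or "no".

Anti-plurality — last-place votes: Rahul 8, Marcus 10, Amara 13, Zara 0. Winner: Zara.
Plurality — first-place votes: Rahul 3, Marcus 6, Amara 15, Zara 7. Winner: Amara.
The two methods disagree.

no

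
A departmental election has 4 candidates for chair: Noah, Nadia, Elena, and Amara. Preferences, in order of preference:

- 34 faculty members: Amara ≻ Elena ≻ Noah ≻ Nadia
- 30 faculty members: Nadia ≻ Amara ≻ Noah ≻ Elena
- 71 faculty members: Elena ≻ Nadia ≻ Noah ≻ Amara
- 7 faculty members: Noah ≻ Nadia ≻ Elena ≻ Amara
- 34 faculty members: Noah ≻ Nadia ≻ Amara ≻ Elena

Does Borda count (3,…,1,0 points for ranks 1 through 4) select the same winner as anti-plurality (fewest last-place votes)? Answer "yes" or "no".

no

Borda — scores: Noah 258, Nadia 314, Elena 288, Amara 196. Winner: Nadia.
Anti-plurality — last-place votes: Noah 0, Nadia 34, Elena 64, Amara 78. Winner: Noah.
The two methods disagree.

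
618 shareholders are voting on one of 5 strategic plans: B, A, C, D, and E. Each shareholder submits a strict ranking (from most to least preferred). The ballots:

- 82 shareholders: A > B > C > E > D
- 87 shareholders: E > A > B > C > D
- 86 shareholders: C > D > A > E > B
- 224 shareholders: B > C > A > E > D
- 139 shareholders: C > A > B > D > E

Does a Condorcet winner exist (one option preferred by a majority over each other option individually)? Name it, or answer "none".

Checking pairwise contests:
A beats B 394–224.
C beats A 449–169.
B beats C 393–225.
B beats D 532–86.
B beats E 445–173.
Every option loses at least one head-to-head, so there is no Condorcet winner.

none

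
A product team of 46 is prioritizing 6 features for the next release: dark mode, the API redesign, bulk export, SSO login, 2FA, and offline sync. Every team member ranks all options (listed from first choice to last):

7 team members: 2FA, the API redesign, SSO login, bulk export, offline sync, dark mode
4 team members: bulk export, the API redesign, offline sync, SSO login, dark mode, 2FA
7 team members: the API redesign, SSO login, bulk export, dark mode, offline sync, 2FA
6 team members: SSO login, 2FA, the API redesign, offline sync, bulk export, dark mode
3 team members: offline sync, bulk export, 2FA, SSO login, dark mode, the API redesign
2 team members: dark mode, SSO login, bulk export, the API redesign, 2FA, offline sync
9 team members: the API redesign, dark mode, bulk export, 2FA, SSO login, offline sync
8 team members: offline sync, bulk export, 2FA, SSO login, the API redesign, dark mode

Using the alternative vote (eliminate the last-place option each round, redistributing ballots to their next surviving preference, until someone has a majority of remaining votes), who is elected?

the API redesign

Round 1: dark mode 2, the API redesign 16, bulk export 4, SSO login 6, 2FA 7, offline sync 11. Eliminate dark mode.
Round 2: the API redesign 16, bulk export 4, SSO login 8, 2FA 7, offline sync 11. Eliminate bulk export.
Round 3: the API redesign 20, SSO login 8, 2FA 7, offline sync 11. Eliminate 2FA.
Round 4: the API redesign 27, SSO login 8, offline sync 11. The API redesign has a majority.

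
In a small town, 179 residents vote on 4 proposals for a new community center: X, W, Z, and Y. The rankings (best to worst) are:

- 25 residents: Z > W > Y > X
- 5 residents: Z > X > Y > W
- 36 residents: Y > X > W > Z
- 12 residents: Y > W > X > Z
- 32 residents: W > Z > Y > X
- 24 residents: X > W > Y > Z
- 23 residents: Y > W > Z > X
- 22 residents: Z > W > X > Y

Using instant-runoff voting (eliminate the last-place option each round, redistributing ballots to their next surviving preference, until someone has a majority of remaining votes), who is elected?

Round 1: X 24, W 32, Z 52, Y 71. Eliminate X.
Round 2: W 56, Z 52, Y 71. Eliminate Z.
Round 3: W 103, Y 76. W has a majority.

W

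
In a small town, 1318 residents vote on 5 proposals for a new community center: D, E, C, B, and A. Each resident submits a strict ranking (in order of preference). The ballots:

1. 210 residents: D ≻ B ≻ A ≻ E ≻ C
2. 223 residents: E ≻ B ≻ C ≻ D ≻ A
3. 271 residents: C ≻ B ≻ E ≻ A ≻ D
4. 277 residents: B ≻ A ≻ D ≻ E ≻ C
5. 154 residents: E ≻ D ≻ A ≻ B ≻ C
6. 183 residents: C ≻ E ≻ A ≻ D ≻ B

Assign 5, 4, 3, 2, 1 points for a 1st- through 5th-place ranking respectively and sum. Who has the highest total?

B

D: 210·5 + 223·2 + 271·1 + 277·3 + 154·4 + 183·2 = 3580
E: 210·2 + 223·5 + 271·3 + 277·2 + 154·5 + 183·4 = 4404
C: 210·1 + 223·3 + 271·5 + 277·1 + 154·1 + 183·5 = 3580
B: 210·4 + 223·4 + 271·4 + 277·5 + 154·2 + 183·1 = 4692
A: 210·3 + 223·1 + 271·2 + 277·4 + 154·3 + 183·3 = 3514
B has the highest Borda score (4692).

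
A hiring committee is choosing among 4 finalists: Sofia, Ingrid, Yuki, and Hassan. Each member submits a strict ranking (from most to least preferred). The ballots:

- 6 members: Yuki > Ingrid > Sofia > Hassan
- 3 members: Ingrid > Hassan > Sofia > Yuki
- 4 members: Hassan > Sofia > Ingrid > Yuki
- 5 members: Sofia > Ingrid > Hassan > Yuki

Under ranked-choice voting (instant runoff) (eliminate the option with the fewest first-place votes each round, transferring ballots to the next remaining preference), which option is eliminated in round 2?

Sofia

Round 1: Sofia 5, Ingrid 3, Yuki 6, Hassan 4. Eliminate Ingrid.
Round 2: Sofia 5, Yuki 6, Hassan 7. Eliminate Sofia.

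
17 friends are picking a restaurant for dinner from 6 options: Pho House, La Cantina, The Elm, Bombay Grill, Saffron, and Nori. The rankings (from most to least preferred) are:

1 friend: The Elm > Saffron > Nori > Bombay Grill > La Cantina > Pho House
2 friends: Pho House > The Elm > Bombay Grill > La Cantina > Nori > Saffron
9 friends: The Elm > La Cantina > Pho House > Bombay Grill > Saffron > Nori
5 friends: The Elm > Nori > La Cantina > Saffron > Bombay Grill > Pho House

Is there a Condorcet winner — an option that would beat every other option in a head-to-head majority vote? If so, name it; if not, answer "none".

The Elm

The Elm vs Pho House: 15–2 for The Elm.
The Elm vs La Cantina: 17–0 for The Elm.
The Elm vs Bombay Grill: 17–0 for The Elm.
The Elm vs Saffron: 17–0 for The Elm.
The Elm vs Nori: 17–0 for The Elm.
The Elm beats every other option head-to-head.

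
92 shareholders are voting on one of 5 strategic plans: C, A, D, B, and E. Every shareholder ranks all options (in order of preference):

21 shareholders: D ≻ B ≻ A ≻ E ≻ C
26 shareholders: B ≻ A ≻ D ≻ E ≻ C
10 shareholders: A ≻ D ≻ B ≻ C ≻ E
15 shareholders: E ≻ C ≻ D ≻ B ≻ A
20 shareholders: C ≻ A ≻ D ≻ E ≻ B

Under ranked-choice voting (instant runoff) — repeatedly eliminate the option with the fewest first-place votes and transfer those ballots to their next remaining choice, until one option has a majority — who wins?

Round 1: C 20, A 10, D 21, B 26, E 15. Eliminate A.
Round 2: C 20, D 31, B 26, E 15. Eliminate E.
Round 3: C 35, D 31, B 26. Eliminate B.
Round 4: C 35, D 57. D has a majority.

D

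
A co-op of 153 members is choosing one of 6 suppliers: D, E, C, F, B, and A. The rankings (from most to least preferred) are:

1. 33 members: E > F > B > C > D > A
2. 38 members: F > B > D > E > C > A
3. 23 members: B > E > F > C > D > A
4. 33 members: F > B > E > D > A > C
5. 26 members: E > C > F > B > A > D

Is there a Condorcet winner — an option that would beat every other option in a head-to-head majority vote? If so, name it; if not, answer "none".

none

Checking pairwise contests:
E beats D 115–38.
B beats E 94–59.
E beats C 153–0.
E beats F 82–71.
F beats B 130–23.
D beats A 127–26.
Every option loses at least one head-to-head, so there is no Condorcet winner.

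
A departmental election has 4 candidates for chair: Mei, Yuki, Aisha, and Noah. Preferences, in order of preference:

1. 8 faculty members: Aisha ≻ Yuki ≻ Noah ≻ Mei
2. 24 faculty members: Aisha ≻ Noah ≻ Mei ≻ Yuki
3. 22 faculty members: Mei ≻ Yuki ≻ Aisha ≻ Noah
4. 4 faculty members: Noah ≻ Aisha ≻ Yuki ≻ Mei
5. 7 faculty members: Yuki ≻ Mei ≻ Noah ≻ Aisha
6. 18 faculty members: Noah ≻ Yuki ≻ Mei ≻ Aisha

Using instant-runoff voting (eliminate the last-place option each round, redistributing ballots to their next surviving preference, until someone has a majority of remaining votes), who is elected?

Mei

Round 1: Mei 22, Yuki 7, Aisha 32, Noah 22. Eliminate Yuki.
Round 2: Mei 29, Aisha 32, Noah 22. Eliminate Noah.
Round 3: Mei 47, Aisha 36. Mei has a majority.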